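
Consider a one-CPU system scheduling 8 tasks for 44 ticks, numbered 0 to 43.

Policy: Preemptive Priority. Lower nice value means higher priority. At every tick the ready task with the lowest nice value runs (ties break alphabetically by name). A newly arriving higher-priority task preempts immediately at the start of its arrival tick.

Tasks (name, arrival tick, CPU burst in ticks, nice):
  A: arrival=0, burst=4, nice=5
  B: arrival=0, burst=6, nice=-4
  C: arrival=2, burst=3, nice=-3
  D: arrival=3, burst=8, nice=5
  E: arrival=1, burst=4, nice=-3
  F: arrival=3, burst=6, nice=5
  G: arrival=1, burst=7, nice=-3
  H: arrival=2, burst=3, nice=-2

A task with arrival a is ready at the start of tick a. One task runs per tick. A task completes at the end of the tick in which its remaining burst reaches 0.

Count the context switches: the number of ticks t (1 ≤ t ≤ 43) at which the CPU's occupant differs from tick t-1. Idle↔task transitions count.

t=0: ready={A,B} → run B
t=1: ready={A,B,E,G} → run B
t=2: ready={A,B,C,E,G,H} → run B
t=3: ready={A,B,C,D,E,F,G,H} → run B
t=4: ready={A,B,C,D,E,F,G,H} → run B
t=5: ready={A,B,C,D,E,F,G,H} → run B
t=6: ready={A,C,D,E,F,G,H} → run C
t=7: ready={A,C,D,E,F,G,H} → run C
t=8: ready={A,C,D,E,F,G,H} → run C
t=9: ready={A,D,E,F,G,H} → run E
t=10: ready={A,D,E,F,G,H} → run E
t=11: ready={A,D,E,F,G,H} → run E
t=12: ready={A,D,E,F,G,H} → run E
t=13: ready={A,D,F,G,H} → run G
t=14: ready={A,D,F,G,H} → run G
t=15: ready={A,D,F,G,H} → run G
t=16: ready={A,D,F,G,H} → run G
t=17: ready={A,D,F,G,H} → run G
t=18: ready={A,D,F,G,H} → run G
t=19: ready={A,D,F,G,H} → run G
t=20: ready={A,D,F,H} → run H
t=21: ready={A,D,F,H} → run H
t=22: ready={A,D,F,H} → run H
t=23: ready={A,D,F} → run A
t=24: ready={A,D,F} → run A
t=25: ready={A,D,F} → run A
t=26: ready={A,D,F} → run A
t=27: ready={D,F} → run D
t=28: ready={D,F} → run D
t=29: ready={D,F} → run D
t=30: ready={D,F} → run D
t=31: ready={D,F} → run D
t=32: ready={D,F} → run D
t=33: ready={D,F} → run D
t=34: ready={D,F} → run D
t=35: ready={F} → run F
t=36: ready={F} → run F
t=37: ready={F} → run F
t=38: ready={F} → run F
t=39: ready={F} → run F
t=40: ready={F} → run F
t=41: (idle)
t=42: (idle)
t=43: (idle)

context switches = 8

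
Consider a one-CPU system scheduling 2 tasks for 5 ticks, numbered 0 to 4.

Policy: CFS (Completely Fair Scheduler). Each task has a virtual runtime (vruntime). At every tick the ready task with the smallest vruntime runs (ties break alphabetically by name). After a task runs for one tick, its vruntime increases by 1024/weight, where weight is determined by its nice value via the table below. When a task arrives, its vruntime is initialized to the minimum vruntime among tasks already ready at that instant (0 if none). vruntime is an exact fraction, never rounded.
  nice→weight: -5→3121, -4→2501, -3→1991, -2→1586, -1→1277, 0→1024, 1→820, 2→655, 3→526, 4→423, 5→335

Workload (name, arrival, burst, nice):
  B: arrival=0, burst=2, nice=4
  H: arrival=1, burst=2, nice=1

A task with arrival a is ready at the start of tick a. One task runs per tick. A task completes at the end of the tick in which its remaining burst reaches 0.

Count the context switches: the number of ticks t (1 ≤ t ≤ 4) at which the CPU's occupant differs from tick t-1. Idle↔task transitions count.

context switches = 2

t=0: vr[B=0] → run B
t=1: vr[B=1024/423 H=1024/423] → run B
t=2: vr[H=1024/423] → run H
t=3: vr[H=318208/86715] → run H
t=4: (idle)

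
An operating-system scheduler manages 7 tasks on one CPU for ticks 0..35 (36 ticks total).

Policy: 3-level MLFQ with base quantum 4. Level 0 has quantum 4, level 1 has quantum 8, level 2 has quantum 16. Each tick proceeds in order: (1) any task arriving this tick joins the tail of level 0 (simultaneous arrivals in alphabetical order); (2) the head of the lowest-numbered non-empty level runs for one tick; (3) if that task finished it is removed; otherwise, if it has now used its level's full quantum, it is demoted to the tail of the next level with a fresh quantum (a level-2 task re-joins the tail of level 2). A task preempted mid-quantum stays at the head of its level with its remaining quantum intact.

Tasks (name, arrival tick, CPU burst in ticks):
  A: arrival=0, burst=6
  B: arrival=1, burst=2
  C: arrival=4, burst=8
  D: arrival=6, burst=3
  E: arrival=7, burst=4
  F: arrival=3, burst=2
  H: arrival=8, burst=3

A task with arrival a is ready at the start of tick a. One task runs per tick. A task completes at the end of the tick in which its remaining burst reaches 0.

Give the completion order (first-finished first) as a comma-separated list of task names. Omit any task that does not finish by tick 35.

t=0: L0/L1/L2 = A/-/- → run A
t=1: L0/L1/L2 = AB/-/- → run A
t=2: L0/L1/L2 = AB/-/- → run A
t=3: L0/L1/L2 = ABF/-/- → run A
t=4: L0/L1/L2 = BFC/A/- → run B
t=5: L0/L1/L2 = BFC/A/- → run B
t=6: L0/L1/L2 = FCD/A/- → run F
t=7: L0/L1/L2 = FCDE/A/- → run F
t=8: L0/L1/L2 = CDEH/A/- → run C
t=9: L0/L1/L2 = CDEH/A/- → run C
t=10: L0/L1/L2 = CDEH/A/- → run C
t=11: L0/L1/L2 = CDEH/A/- → run C
t=12: L0/L1/L2 = DEH/AC/- → run D
t=13: L0/L1/L2 = DEH/AC/- → run D
t=14: L0/L1/L2 = DEH/AC/- → run D
t=15: L0/L1/L2 = EH/AC/- → run E
t=16: L0/L1/L2 = EH/AC/- → run E
t=17: L0/L1/L2 = EH/AC/- → run E
t=18: L0/L1/L2 = EH/AC/- → run E
t=19: L0/L1/L2 = H/AC/- → run H
t=20: L0/L1/L2 = H/AC/- → run H
t=21: L0/L1/L2 = H/AC/- → run H
t=22: L0/L1/L2 = -/AC/- → run A
t=23: L0/L1/L2 = -/AC/- → run A
t=24: L0/L1/L2 = -/C/- → run C
t=25: L0/L1/L2 = -/C/- → run C
t=26: L0/L1/L2 = -/C/- → run C
t=27: L0/L1/L2 = -/C/- → run C
t=28: (idle)
t=29: (idle)
t=30: (idle)
t=31: (idle)
t=32: (idle)
t=33: (idle)
t=34: (idle)
t=35: (idle)

completion order = B, F, D, E, H, A, C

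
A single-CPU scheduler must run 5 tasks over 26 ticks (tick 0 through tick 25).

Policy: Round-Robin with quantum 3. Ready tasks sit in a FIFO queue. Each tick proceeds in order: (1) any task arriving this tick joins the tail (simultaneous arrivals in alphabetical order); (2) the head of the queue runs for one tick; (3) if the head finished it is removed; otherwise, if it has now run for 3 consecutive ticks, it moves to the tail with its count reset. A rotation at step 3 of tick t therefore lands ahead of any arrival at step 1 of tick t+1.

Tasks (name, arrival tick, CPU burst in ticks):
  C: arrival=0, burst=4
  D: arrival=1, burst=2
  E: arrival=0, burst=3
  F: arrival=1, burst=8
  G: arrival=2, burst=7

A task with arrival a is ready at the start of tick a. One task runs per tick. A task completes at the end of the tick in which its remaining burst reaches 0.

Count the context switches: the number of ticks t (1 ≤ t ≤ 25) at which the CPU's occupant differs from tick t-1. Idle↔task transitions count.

context switches = 10

t=0: queue=[C,E] q_used=0 → run C
t=1: queue=[C,E,D,F] q_used=1 → run C
t=2: queue=[C,E,D,F,G] q_used=2 → run C
t=3: queue=[E,D,F,G,C] q_used=0 → run E
t=4: queue=[E,D,F,G,C] q_used=1 → run E
t=5: queue=[E,D,F,G,C] q_used=2 → run E
t=6: queue=[D,F,G,C] q_used=0 → run D
t=7: queue=[D,F,G,C] q_used=1 → run D
t=8: queue=[F,G,C] q_used=0 → run F
t=9: queue=[F,G,C] q_used=1 → run F
t=10: queue=[F,G,C] q_used=2 → run F
t=11: queue=[G,C,F] q_used=0 → run G
t=12: queue=[G,C,F] q_used=1 → run G
t=13: queue=[G,C,F] q_used=2 → run G
t=14: queue=[C,F,G] q_used=0 → run C
t=15: queue=[F,G] q_used=0 → run F
t=16: queue=[F,G] q_used=1 → run F
t=17: queue=[F,G] q_used=2 → run F
t=18: queue=[G,F] q_used=0 → run G
t=19: queue=[G,F] q_used=1 → run G
t=20: queue=[G,F] q_used=2 → run G
t=21: queue=[F,G] q_used=0 → run F
t=22: queue=[F,G] q_used=1 → run F
t=23: queue=[G] q_used=0 → run G
t=24: (idle)
t=25: (idle)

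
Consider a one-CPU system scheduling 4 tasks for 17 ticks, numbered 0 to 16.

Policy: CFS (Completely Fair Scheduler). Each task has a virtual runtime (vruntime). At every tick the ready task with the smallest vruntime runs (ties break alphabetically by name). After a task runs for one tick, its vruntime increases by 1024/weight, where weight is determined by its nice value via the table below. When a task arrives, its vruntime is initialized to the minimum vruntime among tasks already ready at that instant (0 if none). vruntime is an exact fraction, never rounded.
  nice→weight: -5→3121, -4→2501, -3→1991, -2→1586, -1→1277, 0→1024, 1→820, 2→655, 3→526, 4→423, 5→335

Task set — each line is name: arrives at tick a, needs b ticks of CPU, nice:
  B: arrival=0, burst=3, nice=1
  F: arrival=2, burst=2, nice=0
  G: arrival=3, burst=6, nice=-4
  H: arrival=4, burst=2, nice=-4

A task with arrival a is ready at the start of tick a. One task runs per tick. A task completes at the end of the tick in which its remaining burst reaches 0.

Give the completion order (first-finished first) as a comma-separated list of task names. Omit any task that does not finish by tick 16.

t=0: vr[B=0] → run B
t=1: vr[B=256/205] → run B
t=2: vr[B=512/205 F=512/205] → run B
t=3: vr[F=512/205 G=512/205] → run F
t=4: vr[F=717/205 G=512/205 H=512/205] → run G
t=5: vr[F=717/205 G=36352/12505 H=512/205] → run H
t=6: vr[F=717/205 G=36352/12505 H=36352/12505] → run G
t=7: vr[F=717/205 G=41472/12505 H=36352/12505] → run H
t=8: vr[F=717/205 G=41472/12505] → run G
t=9: vr[F=717/205 G=46592/12505] → run F
t=10: vr[G=46592/12505] → run G
t=11: vr[G=51712/12505] → run G
t=12: vr[G=56832/12505] → run G
t=13: (idle)
t=14: (idle)
t=15: (idle)
t=16: (idle)

completion order = B, H, F, G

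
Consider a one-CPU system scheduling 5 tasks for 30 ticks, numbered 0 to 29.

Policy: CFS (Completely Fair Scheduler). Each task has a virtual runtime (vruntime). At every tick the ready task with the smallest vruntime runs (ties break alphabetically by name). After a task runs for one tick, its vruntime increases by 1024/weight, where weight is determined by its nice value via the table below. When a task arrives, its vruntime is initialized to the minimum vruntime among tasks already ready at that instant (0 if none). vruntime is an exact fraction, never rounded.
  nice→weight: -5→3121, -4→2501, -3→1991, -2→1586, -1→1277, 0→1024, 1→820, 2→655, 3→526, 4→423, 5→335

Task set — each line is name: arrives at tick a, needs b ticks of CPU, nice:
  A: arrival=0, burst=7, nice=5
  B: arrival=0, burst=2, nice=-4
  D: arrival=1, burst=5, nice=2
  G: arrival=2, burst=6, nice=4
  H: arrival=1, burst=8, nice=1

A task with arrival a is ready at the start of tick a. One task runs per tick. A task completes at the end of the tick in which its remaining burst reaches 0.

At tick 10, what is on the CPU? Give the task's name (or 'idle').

running at tick 10 = A

t=0: vr[A=0 B=0] → run A
t=1: vr[A=1024/335 B=0 D=0 H=0] → run B
t=2: vr[A=1024/335 B=1024/2501 D=0 G=0 H=0] → run D
t=3: vr[A=1024/335 B=1024/2501 D=1024/655 G=0 H=0] → run G
t=4: vr[A=1024/335 B=1024/2501 D=1024/655 G=1024/423 H=0] → run H
t=5: vr[A=1024/335 B=1024/2501 D=1024/655 G=1024/423 H=256/205] → run B
t=6: vr[A=1024/335 D=1024/655 G=1024/423 H=256/205] → run H
t=7: vr[A=1024/335 D=1024/655 G=1024/423 H=512/205] → run D
t=8: vr[A=1024/335 D=2048/655 G=1024/423 H=512/205] → run G
t=9: vr[A=1024/335 D=2048/655 G=2048/423 H=512/205] → run H
t=10: vr[A=1024/335 D=2048/655 G=2048/423 H=768/205] → run A
t=11: vr[A=2048/335 D=2048/655 G=2048/423 H=768/205] → run D
t=12: vr[A=2048/335 D=3072/655 G=2048/423 H=768/205] → run H
t=13: vr[A=2048/335 D=3072/655 G=2048/423 H=1024/205] → run D
t=14: vr[A=2048/335 D=4096/655 G=2048/423 H=1024/205] → run G
t=15: vr[A=2048/335 D=4096/655 G=1024/141 H=1024/205] → run H
t=16: vr[A=2048/335 D=4096/655 G=1024/141 H=256/41] → run A
t=17: vr[A=3072/335 D=4096/655 G=1024/141 H=256/41] → run H
t=18: vr[A=3072/335 D=4096/655 G=1024/141 H=1536/205] → run D
t=19: vr[A=3072/335 G=1024/141 H=1536/205] → run G
t=20: vr[A=3072/335 G=4096/423 H=1536/205] → run H
t=21: vr[A=3072/335 G=4096/423 H=1792/205] → run H
t=22: vr[A=3072/335 G=4096/423] → run A
t=23: vr[A=4096/335 G=4096/423] → run G
t=24: vr[A=4096/335 G=5120/423] → run G
t=25: vr[A=4096/335] → run A
t=26: vr[A=1024/67] → run A
t=27: vr[A=6144/335] → run A
t=28: (idle)
t=29: (idle)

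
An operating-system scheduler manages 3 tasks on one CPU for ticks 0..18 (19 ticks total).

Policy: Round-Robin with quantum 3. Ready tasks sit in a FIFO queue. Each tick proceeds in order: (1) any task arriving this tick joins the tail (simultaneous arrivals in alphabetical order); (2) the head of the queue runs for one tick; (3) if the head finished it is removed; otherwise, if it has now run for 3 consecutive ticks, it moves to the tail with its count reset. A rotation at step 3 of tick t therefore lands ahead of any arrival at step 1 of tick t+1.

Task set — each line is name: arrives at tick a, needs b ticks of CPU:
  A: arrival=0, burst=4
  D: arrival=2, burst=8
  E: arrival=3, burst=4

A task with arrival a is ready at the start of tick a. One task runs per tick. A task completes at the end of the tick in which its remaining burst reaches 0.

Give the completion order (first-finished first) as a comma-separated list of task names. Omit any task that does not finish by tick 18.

t=0: queue=[A] q_used=0 → run A
t=1: queue=[A] q_used=1 → run A
t=2: queue=[A,D] q_used=2 → run A
t=3: queue=[D,A,E] q_used=0 → run D
t=4: queue=[D,A,E] q_used=1 → run D
t=5: queue=[D,A,E] q_used=2 → run D
t=6: queue=[A,E,D] q_used=0 → run A
t=7: queue=[E,D] q_used=0 → run E
t=8: queue=[E,D] q_used=1 → run E
t=9: queue=[E,D] q_used=2 → run E
t=10: queue=[D,E] q_used=0 → run D
t=11: queue=[D,E] q_used=1 → run D
t=12: queue=[D,E] q_used=2 → run D
t=13: queue=[E,D] q_used=0 → run E
t=14: queue=[D] q_used=0 → run D
t=15: queue=[D] q_used=1 → run D
t=16: (idle)
t=17: (idle)
t=18: (idle)

completion order = A, E, D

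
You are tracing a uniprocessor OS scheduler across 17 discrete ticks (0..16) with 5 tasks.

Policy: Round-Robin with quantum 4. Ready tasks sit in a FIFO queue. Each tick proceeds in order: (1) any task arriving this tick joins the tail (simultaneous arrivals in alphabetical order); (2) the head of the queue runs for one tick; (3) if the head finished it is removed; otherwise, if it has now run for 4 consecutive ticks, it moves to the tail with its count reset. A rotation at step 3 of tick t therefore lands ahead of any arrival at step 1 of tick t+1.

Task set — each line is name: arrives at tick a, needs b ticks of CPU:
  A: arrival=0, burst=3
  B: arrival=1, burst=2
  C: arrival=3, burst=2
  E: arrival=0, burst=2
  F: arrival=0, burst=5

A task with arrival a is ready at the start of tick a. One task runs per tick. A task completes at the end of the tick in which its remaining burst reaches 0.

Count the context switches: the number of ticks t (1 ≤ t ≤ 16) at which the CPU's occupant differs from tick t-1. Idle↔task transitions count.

t=0: queue=[A,E,F] q_used=0 → run A
t=1: queue=[A,E,F,B] q_used=1 → run A
t=2: queue=[A,E,F,B] q_used=2 → run A
t=3: queue=[E,F,B,C] q_used=0 → run E
t=4: queue=[E,F,B,C] q_used=1 → run E
t=5: queue=[F,B,C] q_used=0 → run F
t=6: queue=[F,B,C] q_used=1 → run F
t=7: queue=[F,B,C] q_used=2 → run F
t=8: queue=[F,B,C] q_used=3 → run F
t=9: queue=[B,C,F] q_used=0 → run B
t=10: queue=[B,C,F] q_used=1 → run B
t=11: queue=[C,F] q_used=0 → run C
t=12: queue=[C,F] q_used=1 → run C
t=13: queue=[F] q_used=0 → run F
t=14: (idle)
t=15: (idle)
t=16: (idle)

context switches = 6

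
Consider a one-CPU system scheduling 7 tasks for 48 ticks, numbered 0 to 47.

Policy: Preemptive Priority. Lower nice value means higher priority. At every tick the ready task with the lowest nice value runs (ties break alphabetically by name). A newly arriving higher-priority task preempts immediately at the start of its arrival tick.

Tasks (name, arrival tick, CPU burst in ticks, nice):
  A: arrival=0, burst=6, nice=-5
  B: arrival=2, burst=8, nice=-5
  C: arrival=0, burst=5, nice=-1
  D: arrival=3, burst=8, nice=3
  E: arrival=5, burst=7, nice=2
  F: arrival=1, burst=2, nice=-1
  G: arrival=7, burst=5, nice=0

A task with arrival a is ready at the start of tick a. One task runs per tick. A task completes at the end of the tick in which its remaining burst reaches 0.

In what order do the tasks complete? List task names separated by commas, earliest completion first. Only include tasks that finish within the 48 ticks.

t=0: ready={A,C} → run A
t=1: ready={A,C,F} → run A
t=2: ready={A,B,C,F} → run A
t=3: ready={A,B,C,D,F} → run A
t=4: ready={A,B,C,D,F} → run A
t=5: ready={A,B,C,D,E,F} → run A
t=6: ready={B,C,D,E,F} → run B
t=7: ready={B,C,D,E,F,G} → run B
t=8: ready={B,C,D,E,F,G} → run B
t=9: ready={B,C,D,E,F,G} → run B
t=10: ready={B,C,D,E,F,G} → run B
t=11: ready={B,C,D,E,F,G} → run B
t=12: ready={B,C,D,E,F,G} → run B
t=13: ready={B,C,D,E,F,G} → run B
t=14: ready={C,D,E,F,G} → run C
t=15: ready={C,D,E,F,G} → run C
t=16: ready={C,D,E,F,G} → run C
t=17: ready={C,D,E,F,G} → run C
t=18: ready={C,D,E,F,G} → run C
t=19: ready={D,E,F,G} → run F
t=20: ready={D,E,F,G} → run F
t=21: ready={D,E,G} → run G
t=22: ready={D,E,G} → run G
t=23: ready={D,E,G} → run G
t=24: ready={D,E,G} → run G
t=25: ready={D,E,G} → run G
t=26: ready={D,E} → run E
t=27: ready={D,E} → run E
t=28: ready={D,E} → run E
t=29: ready={D,E} → run E
t=30: ready={D,E} → run E
t=31: ready={D,E} → run E
t=32: ready={D,E} → run E
t=33: ready={D} → run D
t=34: ready={D} → run D
t=35: ready={D} → run D
t=36: ready={D} → run D
t=37: ready={D} → run D
t=38: ready={D} → run D
t=39: ready={D} → run D
t=40: ready={D} → run D
t=41: (idle)
t=42: (idle)
t=43: (idle)
t=44: (idle)
t=45: (idle)
t=46: (idle)
t=47: (idle)

completion order = A, B, C, F, G, E, D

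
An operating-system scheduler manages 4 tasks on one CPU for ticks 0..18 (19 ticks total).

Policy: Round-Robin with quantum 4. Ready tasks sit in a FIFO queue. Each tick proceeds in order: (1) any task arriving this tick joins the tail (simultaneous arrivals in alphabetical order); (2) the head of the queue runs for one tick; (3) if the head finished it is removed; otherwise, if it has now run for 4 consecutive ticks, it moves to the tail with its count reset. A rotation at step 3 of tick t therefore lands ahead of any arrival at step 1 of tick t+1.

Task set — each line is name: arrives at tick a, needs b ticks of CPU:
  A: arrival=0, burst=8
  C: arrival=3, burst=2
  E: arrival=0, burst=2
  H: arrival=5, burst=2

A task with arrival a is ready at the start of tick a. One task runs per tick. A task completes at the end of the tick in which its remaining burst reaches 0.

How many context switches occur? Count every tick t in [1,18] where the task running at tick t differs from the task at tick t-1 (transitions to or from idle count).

t=0: queue=[A,E] q_used=0 → run A
t=1: queue=[A,E] q_used=1 → run A
t=2: queue=[A,E] q_used=2 → run A
t=3: queue=[A,E,C] q_used=3 → run A
t=4: queue=[E,C,A] q_used=0 → run E
t=5: queue=[E,C,A,H] q_used=1 → run E
t=6: queue=[C,A,H] q_used=0 → run C
t=7: queue=[C,A,H] q_used=1 → run C
t=8: queue=[A,H] q_used=0 → run A
t=9: queue=[A,H] q_used=1 → run A
t=10: queue=[A,H] q_used=2 → run A
t=11: queue=[A,H] q_used=3 → run A
t=12: queue=[H] q_used=0 → run H
t=13: queue=[H] q_used=1 → run H
t=14: (idle)
t=15: (idle)
t=16: (idle)
t=17: (idle)
t=18: (idle)

context switches = 5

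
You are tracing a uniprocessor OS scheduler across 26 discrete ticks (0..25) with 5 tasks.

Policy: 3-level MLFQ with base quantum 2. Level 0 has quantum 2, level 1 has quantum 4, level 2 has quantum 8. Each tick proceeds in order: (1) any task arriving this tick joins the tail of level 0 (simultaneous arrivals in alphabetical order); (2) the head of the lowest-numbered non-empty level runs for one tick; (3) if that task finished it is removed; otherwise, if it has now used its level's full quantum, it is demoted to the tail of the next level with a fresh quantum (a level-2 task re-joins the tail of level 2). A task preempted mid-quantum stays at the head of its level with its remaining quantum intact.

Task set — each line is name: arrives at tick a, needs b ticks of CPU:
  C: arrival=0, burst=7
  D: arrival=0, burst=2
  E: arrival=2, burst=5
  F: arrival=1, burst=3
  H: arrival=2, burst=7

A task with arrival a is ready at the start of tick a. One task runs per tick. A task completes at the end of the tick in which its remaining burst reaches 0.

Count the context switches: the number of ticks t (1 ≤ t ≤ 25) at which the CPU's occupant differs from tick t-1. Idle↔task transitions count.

t=0: L0/L1/L2 = CD/-/- → run C
t=1: L0/L1/L2 = CDF/-/- → run C
t=2: L0/L1/L2 = DFEH/C/- → run D
t=3: L0/L1/L2 = DFEH/C/- → run D
t=4: L0/L1/L2 = FEH/C/- → run F
t=5: L0/L1/L2 = FEH/C/- → run F
t=6: L0/L1/L2 = EH/CF/- → run E
t=7: L0/L1/L2 = EH/CF/- → run E
t=8: L0/L1/L2 = H/CFE/- → run H
t=9: L0/L1/L2 = H/CFE/- → run H
t=10: L0/L1/L2 = -/CFEH/- → run C
t=11: L0/L1/L2 = -/CFEH/- → run C
t=12: L0/L1/L2 = -/CFEH/- → run C
t=13: L0/L1/L2 = -/CFEH/- → run C
t=14: L0/L1/L2 = -/FEH/C → run F
t=15: L0/L1/L2 = -/EH/C → run E
t=16: L0/L1/L2 = -/EH/C → run E
t=17: L0/L1/L2 = -/EH/C → run E
t=18: L0/L1/L2 = -/H/C → run H
t=19: L0/L1/L2 = -/H/C → run H
t=20: L0/L1/L2 = -/H/C → run H
t=21: L0/L1/L2 = -/H/C → run H
t=22: L0/L1/L2 = -/-/CH → run C
t=23: L0/L1/L2 = -/-/H → run H
t=24: (idle)
t=25: (idle)

context switches = 11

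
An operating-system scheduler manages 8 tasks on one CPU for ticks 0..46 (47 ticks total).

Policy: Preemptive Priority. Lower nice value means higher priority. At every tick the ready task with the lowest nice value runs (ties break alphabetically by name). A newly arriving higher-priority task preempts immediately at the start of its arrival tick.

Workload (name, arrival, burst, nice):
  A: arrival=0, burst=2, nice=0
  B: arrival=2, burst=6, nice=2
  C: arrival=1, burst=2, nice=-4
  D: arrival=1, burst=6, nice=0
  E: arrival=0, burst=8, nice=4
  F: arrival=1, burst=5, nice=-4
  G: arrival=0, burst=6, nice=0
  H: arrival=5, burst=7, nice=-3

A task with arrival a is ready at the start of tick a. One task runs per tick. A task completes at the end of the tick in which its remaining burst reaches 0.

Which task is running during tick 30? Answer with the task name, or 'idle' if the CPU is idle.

t=0: ready={A,E,G} → run A
t=1: ready={A,C,D,E,F,G} → run C
t=2: ready={A,B,C,D,E,F,G} → run C
t=3: ready={A,B,D,E,F,G} → run F
t=4: ready={A,B,D,E,F,G} → run F
t=5: ready={A,B,D,E,F,G,H} → run F
t=6: ready={A,B,D,E,F,G,H} → run F
t=7: ready={A,B,D,E,F,G,H} → run F
t=8: ready={A,B,D,E,G,H} → run H
t=9: ready={A,B,D,E,G,H} → run H
t=10: ready={A,B,D,E,G,H} → run H
t=11: ready={A,B,D,E,G,H} → run H
t=12: ready={A,B,D,E,G,H} → run H
t=13: ready={A,B,D,E,G,H} → run H
t=14: ready={A,B,D,E,G,H} → run H
t=15: ready={A,B,D,E,G} → run A
t=16: ready={B,D,E,G} → run D
t=17: ready={B,D,E,G} → run D
t=18: ready={B,D,E,G} → run D
t=19: ready={B,D,E,G} → run D
t=20: ready={B,D,E,G} → run D
t=21: ready={B,D,E,G} → run D
t=22: ready={B,E,G} → run G
t=23: ready={B,E,G} → run G
t=24: ready={B,E,G} → run G
t=25: ready={B,E,G} → run G
t=26: ready={B,E,G} → run G
t=27: ready={B,E,G} → run G
t=28: ready={B,E} → run B
t=29: ready={B,E} → run B
t=30: ready={B,E} → run B
t=31: ready={B,E} → run B
t=32: ready={B,E} → run B
t=33: ready={B,E} → run B
t=34: ready={E} → run E
t=35: ready={E} → run E
t=36: ready={E} → run E
t=37: ready={E} → run E
t=38: ready={E} → run E
t=39: ready={E} → run E
t=40: ready={E} → run E
t=41: ready={E} → run E
t=42: (idle)
t=43: (idle)
t=44: (idle)
t=45: (idle)
t=46: (idle)

running at tick 30 = B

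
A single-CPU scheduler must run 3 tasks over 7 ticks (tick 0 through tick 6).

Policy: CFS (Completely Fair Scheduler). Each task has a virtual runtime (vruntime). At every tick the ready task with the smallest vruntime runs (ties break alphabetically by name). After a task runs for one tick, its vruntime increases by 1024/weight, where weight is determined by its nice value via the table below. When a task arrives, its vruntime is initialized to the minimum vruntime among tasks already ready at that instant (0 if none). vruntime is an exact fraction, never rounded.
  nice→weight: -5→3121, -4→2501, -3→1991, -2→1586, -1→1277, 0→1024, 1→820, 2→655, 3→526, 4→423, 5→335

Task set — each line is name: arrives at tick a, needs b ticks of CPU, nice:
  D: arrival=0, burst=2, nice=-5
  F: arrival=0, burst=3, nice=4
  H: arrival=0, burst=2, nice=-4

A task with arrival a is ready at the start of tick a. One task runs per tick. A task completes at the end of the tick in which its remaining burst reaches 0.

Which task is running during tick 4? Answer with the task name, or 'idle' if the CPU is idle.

t=0: vr[D=0 F=0 H=0] → run D
t=1: vr[D=1024/3121 F=0 H=0] → run F
t=2: vr[D=1024/3121 F=1024/423 H=0] → run H
t=3: vr[D=1024/3121 F=1024/423 H=1024/2501] → run D
t=4: vr[F=1024/423 H=1024/2501] → run H
t=5: vr[F=1024/423] → run F
t=6: vr[F=2048/423] → run F

running at tick 4 = H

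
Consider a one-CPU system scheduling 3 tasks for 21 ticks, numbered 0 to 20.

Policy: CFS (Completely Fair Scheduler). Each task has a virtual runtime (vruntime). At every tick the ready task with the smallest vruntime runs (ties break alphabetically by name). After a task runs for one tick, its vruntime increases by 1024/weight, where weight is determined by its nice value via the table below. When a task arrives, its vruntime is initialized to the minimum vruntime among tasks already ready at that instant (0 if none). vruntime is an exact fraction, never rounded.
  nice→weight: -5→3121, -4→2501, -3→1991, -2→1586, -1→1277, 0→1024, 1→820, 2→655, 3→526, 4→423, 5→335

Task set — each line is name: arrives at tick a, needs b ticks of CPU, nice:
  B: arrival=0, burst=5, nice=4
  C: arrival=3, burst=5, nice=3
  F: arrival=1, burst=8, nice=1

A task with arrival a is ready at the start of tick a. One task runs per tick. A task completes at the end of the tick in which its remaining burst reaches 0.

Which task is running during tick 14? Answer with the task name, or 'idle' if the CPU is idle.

t=0: vr[B=0] → run B
t=1: vr[B=1024/423 F=1024/423] → run B
t=2: vr[B=2048/423 F=1024/423] → run F
t=3: vr[B=2048/423 C=318208/86715 F=318208/86715] → run C
t=4: vr[B=2048/423 C=128086784/22806045 F=318208/86715] → run F
t=5: vr[B=2048/423 C=128086784/22806045 F=426496/86715] → run B
t=6: vr[B=1024/141 C=128086784/22806045 F=426496/86715] → run F
t=7: vr[B=1024/141 C=128086784/22806045 F=534784/86715] → run C
t=8: vr[B=1024/141 C=172484864/22806045 F=534784/86715] → run F
t=9: vr[B=1024/141 C=172484864/22806045 F=643072/86715] → run B
t=10: vr[B=4096/423 C=172484864/22806045 F=643072/86715] → run F
t=11: vr[B=4096/423 C=172484864/22806045 F=150272/17343] → run C
t=12: vr[B=4096/423 C=216882944/22806045 F=150272/17343] → run F
t=13: vr[B=4096/423 C=216882944/22806045 F=859648/86715] → run C
t=14: vr[B=4096/423 C=261281024/22806045 F=859648/86715] → run B
t=15: vr[C=261281024/22806045 F=859648/86715] → run F
t=16: vr[C=261281024/22806045 F=967936/86715] → run F
t=17: vr[C=261281024/22806045] → run C
t=18: (idle)
t=19: (idle)
t=20: (idle)

running at tick 14 = B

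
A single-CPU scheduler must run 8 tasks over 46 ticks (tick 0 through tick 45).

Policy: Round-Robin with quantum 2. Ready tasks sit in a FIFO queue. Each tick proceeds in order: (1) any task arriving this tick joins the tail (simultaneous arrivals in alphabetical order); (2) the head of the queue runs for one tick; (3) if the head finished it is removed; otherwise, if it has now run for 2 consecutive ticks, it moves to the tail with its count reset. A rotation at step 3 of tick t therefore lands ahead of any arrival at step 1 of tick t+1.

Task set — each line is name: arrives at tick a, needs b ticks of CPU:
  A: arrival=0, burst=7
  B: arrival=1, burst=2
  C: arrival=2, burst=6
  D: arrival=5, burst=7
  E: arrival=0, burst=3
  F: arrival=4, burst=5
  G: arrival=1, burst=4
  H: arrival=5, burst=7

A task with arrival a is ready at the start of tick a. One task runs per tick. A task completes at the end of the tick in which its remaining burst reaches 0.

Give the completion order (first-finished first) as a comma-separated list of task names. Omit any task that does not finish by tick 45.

t=0: queue=[A,E] q_used=0 → run A
t=1: queue=[A,E,B,G] q_used=1 → run A
t=2: queue=[E,B,G,A,C] q_used=0 → run E
t=3: queue=[E,B,G,A,C] q_used=1 → run E
t=4: queue=[B,G,A,C,E,F] q_used=0 → run B
t=5: queue=[B,G,A,C,E,F,D,H] q_used=1 → run B
t=6: queue=[G,A,C,E,F,D,H] q_used=0 → run G
t=7: queue=[G,A,C,E,F,D,H] q_used=1 → run G
t=8: queue=[A,C,E,F,D,H,G] q_used=0 → run A
t=9: queue=[A,C,E,F,D,H,G] q_used=1 → run A
t=10: queue=[C,E,F,D,H,G,A] q_used=0 → run C
t=11: queue=[C,E,F,D,H,G,A] q_used=1 → run C
t=12: queue=[E,F,D,H,G,A,C] q_used=0 → run E
t=13: queue=[F,D,H,G,A,C] q_used=0 → run F
t=14: queue=[F,D,H,G,A,C] q_used=1 → run F
t=15: queue=[D,H,G,A,C,F] q_used=0 → run D
t=16: queue=[D,H,G,A,C,F] q_used=1 → run D
t=17: queue=[H,G,A,C,F,D] q_used=0 → run H
t=18: queue=[H,G,A,C,F,D] q_used=1 → run H
t=19: queue=[G,A,C,F,D,H] q_used=0 → run G
t=20: queue=[G,A,C,F,D,H] q_used=1 → run G
t=21: queue=[A,C,F,D,H] q_used=0 → run A
t=22: queue=[A,C,F,D,H] q_used=1 → run A
t=23: queue=[C,F,D,H,A] q_used=0 → run C
t=24: queue=[C,F,D,H,A] q_used=1 → run C
t=25: queue=[F,D,H,A,C] q_used=0 → run F
t=26: queue=[F,D,H,A,C] q_used=1 → run F
t=27: queue=[D,H,A,C,F] q_used=0 → run D
t=28: queue=[D,H,A,C,F] q_used=1 → run D
t=29: queue=[H,A,C,F,D] q_used=0 → run H
t=30: queue=[H,A,C,F,D] q_used=1 → run H
t=31: queue=[A,C,F,D,H] q_used=0 → run A
t=32: queue=[C,F,D,H] q_used=0 → run C
t=33: queue=[C,F,D,H] q_used=1 → run C
t=34: queue=[F,D,H] q_used=0 → run F
t=35: queue=[D,H] q_used=0 → run D
t=36: queue=[D,H] q_used=1 → run D
t=37: queue=[H,D] q_used=0 → run H
t=38: queue=[H,D] q_used=1 → run H
t=39: queue=[D,H] q_used=0 → run D
t=40: queue=[H] q_used=0 → run H
t=41: (idle)
t=42: (idle)
t=43: (idle)
t=44: (idle)
t=45: (idle)

completion order = B, E, G, A, C, F, D, H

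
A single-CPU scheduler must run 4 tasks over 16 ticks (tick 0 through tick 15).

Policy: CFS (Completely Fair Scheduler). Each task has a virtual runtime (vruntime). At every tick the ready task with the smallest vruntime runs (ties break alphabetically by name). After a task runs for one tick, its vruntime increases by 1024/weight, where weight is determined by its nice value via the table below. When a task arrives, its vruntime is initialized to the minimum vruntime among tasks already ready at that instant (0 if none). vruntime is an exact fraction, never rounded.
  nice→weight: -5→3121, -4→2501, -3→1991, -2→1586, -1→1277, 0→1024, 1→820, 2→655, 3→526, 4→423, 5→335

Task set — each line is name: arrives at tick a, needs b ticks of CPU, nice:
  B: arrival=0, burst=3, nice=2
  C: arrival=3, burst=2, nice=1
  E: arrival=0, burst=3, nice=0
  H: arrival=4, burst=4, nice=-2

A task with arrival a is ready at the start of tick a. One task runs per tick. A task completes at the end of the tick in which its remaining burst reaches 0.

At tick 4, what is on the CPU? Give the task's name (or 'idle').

t=0: vr[B=0 E=0] → run B
t=1: vr[B=1024/655 E=0] → run E
t=2: vr[B=1024/655 E=1] → run E
t=3: vr[B=1024/655 C=1024/655 E=2] → run B
t=4: vr[B=2048/655 C=1024/655 E=2 H=1024/655] → run C
t=5: vr[B=2048/655 C=15104/5371 E=2 H=1024/655] → run H
t=6: vr[B=2048/655 C=15104/5371 E=2 H=1147392/519415] → run E
t=7: vr[B=2048/655 C=15104/5371 H=1147392/519415] → run H
t=8: vr[B=2048/655 C=15104/5371 H=1482752/519415] → run C
t=9: vr[B=2048/655 H=1482752/519415] → run H
t=10: vr[B=2048/655 H=1818112/519415] → run B
t=11: vr[H=1818112/519415] → run H
t=12: (idle)
t=13: (idle)
t=14: (idle)
t=15: (idle)

running at tick 4 = C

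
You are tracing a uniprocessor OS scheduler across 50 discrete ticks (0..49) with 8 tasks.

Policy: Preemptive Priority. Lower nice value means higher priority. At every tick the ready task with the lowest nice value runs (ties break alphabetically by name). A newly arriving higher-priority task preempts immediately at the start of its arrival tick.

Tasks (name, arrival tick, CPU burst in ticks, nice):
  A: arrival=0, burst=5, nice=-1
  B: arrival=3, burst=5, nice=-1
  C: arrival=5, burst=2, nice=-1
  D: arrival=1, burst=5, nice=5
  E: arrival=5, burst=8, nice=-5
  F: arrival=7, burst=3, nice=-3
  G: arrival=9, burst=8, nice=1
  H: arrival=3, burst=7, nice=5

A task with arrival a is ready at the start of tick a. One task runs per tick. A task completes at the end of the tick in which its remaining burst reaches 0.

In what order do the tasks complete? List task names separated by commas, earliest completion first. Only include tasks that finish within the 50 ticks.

completion order = A, E, F, B, C, G, D, H

t=0: ready={A} → run A
t=1: ready={A,D} → run A
t=2: ready={A,D} → run A
t=3: ready={A,B,D,H} → run A
t=4: ready={A,B,D,H} → run A
t=5: ready={B,C,D,E,H} → run E
t=6: ready={B,C,D,E,H} → run E
t=7: ready={B,C,D,E,F,H} → run E
t=8: ready={B,C,D,E,F,H} → run E
t=9: ready={B,C,D,E,F,G,H} → run E
t=10: ready={B,C,D,E,F,G,H} → run E
t=11: ready={B,C,D,E,F,G,H} → run E
t=12: ready={B,C,D,E,F,G,H} → run E
t=13: ready={B,C,D,F,G,H} → run F
t=14: ready={B,C,D,F,G,H} → run F
t=15: ready={B,C,D,F,G,H} → run F
t=16: ready={B,C,D,G,H} → run B
t=17: ready={B,C,D,G,H} → run B
t=18: ready={B,C,D,G,H} → run B
t=19: ready={B,C,D,G,H} → run B
t=20: ready={B,C,D,G,H} → run B
t=21: ready={C,D,G,H} → run C
t=22: ready={C,D,G,H} → run C
t=23: ready={D,G,H} → run G
t=24: ready={D,G,H} → run G
t=25: ready={D,G,H} → run G
t=26: ready={D,G,H} → run G
t=27: ready={D,G,H} → run G
t=28: ready={D,G,H} → run G
t=29: ready={D,G,H} → run G
t=30: ready={D,G,H} → run G
t=31: ready={D,H} → run D
t=32: ready={D,H} → run D
t=33: ready={D,H} → run D
t=34: ready={D,H} → run D
t=35: ready={D,H} → run D
t=36: ready={H} → run H
t=37: ready={H} → run H
t=38: ready={H} → run H
t=39: ready={H} → run H
t=40: ready={H} → run H
t=41: ready={H} → run H
t=42: ready={H} → run H
t=43: (idle)
t=44: (idle)
t=45: (idle)
t=46: (idle)
t=47: (idle)
t=48: (idle)
t=49: (idle)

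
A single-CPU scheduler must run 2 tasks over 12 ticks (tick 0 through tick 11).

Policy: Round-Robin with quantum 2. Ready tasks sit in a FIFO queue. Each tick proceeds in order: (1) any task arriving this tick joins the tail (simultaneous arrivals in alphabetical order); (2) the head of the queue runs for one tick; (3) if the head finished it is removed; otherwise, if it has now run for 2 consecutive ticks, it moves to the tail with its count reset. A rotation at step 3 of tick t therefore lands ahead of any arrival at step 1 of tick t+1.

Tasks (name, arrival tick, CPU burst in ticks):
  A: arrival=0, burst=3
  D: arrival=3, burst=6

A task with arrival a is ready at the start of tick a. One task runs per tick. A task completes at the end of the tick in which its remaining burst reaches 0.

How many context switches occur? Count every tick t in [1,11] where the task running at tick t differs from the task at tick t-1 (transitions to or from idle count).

context switches = 2

t=0: queue=[A] q_used=0 → run A
t=1: queue=[A] q_used=1 → run A
t=2: queue=[A] q_used=0 → run A
t=3: queue=[D] q_used=0 → run D
t=4: queue=[D] q_used=1 → run D
t=5: queue=[D] q_used=0 → run D
t=6: queue=[D] q_used=1 → run D
t=7: queue=[D] q_used=0 → run D
t=8: queue=[D] q_used=1 → run D
t=9: (idle)
t=10: (idle)
t=11: (idle)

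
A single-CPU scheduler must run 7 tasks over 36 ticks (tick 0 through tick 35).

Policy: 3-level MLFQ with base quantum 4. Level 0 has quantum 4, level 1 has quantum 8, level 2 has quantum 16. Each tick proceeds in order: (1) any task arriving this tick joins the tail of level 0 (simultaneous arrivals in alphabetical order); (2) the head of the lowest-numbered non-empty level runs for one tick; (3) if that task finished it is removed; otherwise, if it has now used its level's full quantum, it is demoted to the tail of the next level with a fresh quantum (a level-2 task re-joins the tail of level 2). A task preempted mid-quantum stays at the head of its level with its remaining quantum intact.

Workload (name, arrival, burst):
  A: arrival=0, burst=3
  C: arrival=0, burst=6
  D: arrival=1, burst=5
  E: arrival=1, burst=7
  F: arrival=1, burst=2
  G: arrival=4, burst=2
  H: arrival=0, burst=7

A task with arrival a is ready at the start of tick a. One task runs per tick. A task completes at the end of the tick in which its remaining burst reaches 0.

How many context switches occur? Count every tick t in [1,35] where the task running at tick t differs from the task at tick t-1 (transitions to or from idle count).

context switches = 11

t=0: L0/L1/L2 = ACH/-/- → run A
t=1: L0/L1/L2 = ACHDEF/-/- → run A
t=2: L0/L1/L2 = ACHDEF/-/- → run A
t=3: L0/L1/L2 = CHDEF/-/- → run C
t=4: L0/L1/L2 = CHDEFG/-/- → run C
t=5: L0/L1/L2 = CHDEFG/-/- → run C
t=6: L0/L1/L2 = CHDEFG/-/- → run C
t=7: L0/L1/L2 = HDEFG/C/- → run H
t=8: L0/L1/L2 = HDEFG/C/- → run H
t=9: L0/L1/L2 = HDEFG/C/- → run H
t=10: L0/L1/L2 = HDEFG/C/- → run H
t=11: L0/L1/L2 = DEFG/CH/- → run D
t=12: L0/L1/L2 = DEFG/CH/- → run D
t=13: L0/L1/L2 = DEFG/CH/- → run D
t=14: L0/L1/L2 = DEFG/CH/- → run D
t=15: L0/L1/L2 = EFG/CHD/- → run E
t=16: L0/L1/L2 = EFG/CHD/- → run E
t=17: L0/L1/L2 = EFG/CHD/- → run E
t=18: L0/L1/L2 = EFG/CHD/- → run E
t=19: L0/L1/L2 = FG/CHDE/- → run F
t=20: L0/L1/L2 = FG/CHDE/- → run F
t=21: L0/L1/L2 = G/CHDE/- → run G
t=22: L0/L1/L2 = G/CHDE/- → run G
t=23: L0/L1/L2 = -/CHDE/- → run C
t=24: L0/L1/L2 = -/CHDE/- → run C
t=25: L0/L1/L2 = -/HDE/- → run H
t=26: L0/L1/L2 = -/HDE/- → run H
t=27: L0/L1/L2 = -/HDE/- → run H
t=28: L0/L1/L2 = -/DE/- → run D
t=29: L0/L1/L2 = -/E/- → run E
t=30: L0/L1/L2 = -/E/- → run E
t=31: L0/L1/L2 = -/E/- → run E
t=32: (idle)
t=33: (idle)
t=34: (idle)
t=35: (idle)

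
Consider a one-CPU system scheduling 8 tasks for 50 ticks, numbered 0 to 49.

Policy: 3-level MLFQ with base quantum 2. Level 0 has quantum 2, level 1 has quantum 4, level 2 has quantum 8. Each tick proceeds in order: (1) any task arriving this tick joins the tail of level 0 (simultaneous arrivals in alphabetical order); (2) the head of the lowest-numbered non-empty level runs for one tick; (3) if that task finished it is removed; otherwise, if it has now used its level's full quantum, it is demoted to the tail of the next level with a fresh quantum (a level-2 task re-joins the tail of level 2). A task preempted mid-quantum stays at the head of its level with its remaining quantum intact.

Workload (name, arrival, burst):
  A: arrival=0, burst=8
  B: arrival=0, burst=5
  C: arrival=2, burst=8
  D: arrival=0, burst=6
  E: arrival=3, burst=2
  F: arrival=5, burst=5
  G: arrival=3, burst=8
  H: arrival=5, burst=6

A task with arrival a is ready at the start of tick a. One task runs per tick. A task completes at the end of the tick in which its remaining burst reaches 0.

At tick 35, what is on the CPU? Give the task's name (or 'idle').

t=0: L0/L1/L2 = ABD/-/- → run A
t=1: L0/L1/L2 = ABD/-/- → run A
t=2: L0/L1/L2 = BDC/A/- → run B
t=3: L0/L1/L2 = BDCEG/A/- → run B
t=4: L0/L1/L2 = DCEG/AB/- → run D
t=5: L0/L1/L2 = DCEGFH/AB/- → run D
t=6: L0/L1/L2 = CEGFH/ABD/- → run C
t=7: L0/L1/L2 = CEGFH/ABD/- → run C
t=8: L0/L1/L2 = EGFH/ABDC/- → run E
t=9: L0/L1/L2 = EGFH/ABDC/- → run E
t=10: L0/L1/L2 = GFH/ABDC/- → run G
t=11: L0/L1/L2 = GFH/ABDC/- → run G
t=12: L0/L1/L2 = FH/ABDCG/- → run F
t=13: L0/L1/L2 = FH/ABDCG/- → run F
t=14: L0/L1/L2 = H/ABDCGF/- → run H
t=15: L0/L1/L2 = H/ABDCGF/- → run H
t=16: L0/L1/L2 = -/ABDCGFH/- → run A
t=17: L0/L1/L2 = -/ABDCGFH/- → run A
t=18: L0/L1/L2 = -/ABDCGFH/- → run A
t=19: L0/L1/L2 = -/ABDCGFH/- → run A
t=20: L0/L1/L2 = -/BDCGFH/A → run B
t=21: L0/L1/L2 = -/BDCGFH/A → run B
t=22: L0/L1/L2 = -/BDCGFH/A → run B
t=23: L0/L1/L2 = -/DCGFH/A → run D
t=24: L0/L1/L2 = -/DCGFH/A → run D
t=25: L0/L1/L2 = -/DCGFH/A → run D
t=26: L0/L1/L2 = -/DCGFH/A → run D
t=27: L0/L1/L2 = -/CGFH/A → run C
t=28: L0/L1/L2 = -/CGFH/A → run C
t=29: L0/L1/L2 = -/CGFH/A → run C
t=30: L0/L1/L2 = -/CGFH/A → run C
t=31: L0/L1/L2 = -/GFH/AC → run G
t=32: L0/L1/L2 = -/GFH/AC → run G
t=33: L0/L1/L2 = -/GFH/AC → run G
t=34: L0/L1/L2 = -/GFH/AC → run G
t=35: L0/L1/L2 = -/FH/ACG → run F
t=36: L0/L1/L2 = -/FH/ACG → run F
t=37: L0/L1/L2 = -/FH/ACG → run F
t=38: L0/L1/L2 = -/H/ACG → run H
t=39: L0/L1/L2 = -/H/ACG → run H
t=40: L0/L1/L2 = -/H/ACG → run H
t=41: L0/L1/L2 = -/H/ACG → run H
t=42: L0/L1/L2 = -/-/ACG → run A
t=43: L0/L1/L2 = -/-/ACG → run A
t=44: L0/L1/L2 = -/-/CG → run C
t=45: L0/L1/L2 = -/-/CG → run C
t=46: L0/L1/L2 = -/-/G → run G
t=47: L0/L1/L2 = -/-/G → run G
t=48: (idle)
t=49: (idle)

running at tick 35 = F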